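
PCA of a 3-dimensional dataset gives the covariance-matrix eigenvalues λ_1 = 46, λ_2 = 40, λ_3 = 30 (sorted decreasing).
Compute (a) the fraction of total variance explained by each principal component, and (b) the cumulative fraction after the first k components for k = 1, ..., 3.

Step 1 — total variance = trace(Sigma) = Σ λ_i = 46 + 40 + 30 = 116.

Step 2 — fraction explained by component i = λ_i / Σ λ:
  PC1: 46/116 = 0.3966
  PC2: 40/116 = 0.3448
  PC3: 30/116 = 0.2586

Step 3 — cumulative fraction after k components = (λ_1 + ... + λ_k) / Σ λ:
  k = 1: 46/116 = 0.3966
  k = 2: (46 + 40)/116 = 86/116 = 0.7414
  k = 3: (46 + 40 + 30)/116 = 116/116 = 1

Summary (fraction, with percent):

explained: PC1 0.3966 (39.66%), PC2 0.3448 (34.48%), PC3 0.2586 (25.86%);  cumulative: 0.3966, 0.7414, 1


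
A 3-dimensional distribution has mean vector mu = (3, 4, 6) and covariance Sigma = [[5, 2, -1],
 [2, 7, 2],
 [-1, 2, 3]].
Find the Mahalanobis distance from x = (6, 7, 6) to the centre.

Step 1 — centre the observation: (x - mu) = (3, 3, 0).

Step 2 — invert Sigma (cofactor / det for 3×3, or solve directly):
  Sigma^{-1} = [[0.2931, -0.1379, 0.1897],
 [-0.1379, 0.2414, -0.2069],
 [0.1897, -0.2069, 0.5345]].

Step 3 — form the quadratic (x - mu)^T · Sigma^{-1} · (x - mu):
  Sigma^{-1} · (x - mu) = (0.4655, 0.3103, -0.0517).
  (x - mu)^T · [Sigma^{-1} · (x - mu)] = (3)·(0.4655) + (3)·(0.3103) + (0)·(-0.0517) = 2.3276.

Step 4 — take square root: d = √(2.3276) ≈ 1.5256.

d(x, mu) = √(2.3276) ≈ 1.5256


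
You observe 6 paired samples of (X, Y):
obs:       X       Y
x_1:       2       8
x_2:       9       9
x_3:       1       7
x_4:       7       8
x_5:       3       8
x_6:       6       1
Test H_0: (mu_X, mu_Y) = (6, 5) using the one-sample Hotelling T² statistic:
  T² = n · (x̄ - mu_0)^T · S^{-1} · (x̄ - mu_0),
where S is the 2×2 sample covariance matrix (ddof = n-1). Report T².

Step 1 — sample mean vector:
  mean(X) = (2 + 9 + 1 + 7 + 3 + 6) / 6 = 28/6 = 4.6667
  mean(Y) = (8 + 9 + 7 + 8 + 8 + 1) / 6 = 41/6 = 6.8333
  x̄ = (4.6667, 6.8333),  deviation x̄ - mu_0 = (4.6667, 6.8333) - (6, 5) = (-1.3333, 1.8333).

Step 2 — sample covariance matrix, S[i,j] = (1/(n-1)) · Σ_k (x_{k,i} - mean_i) · (x_{k,j} - mean_j), divisor n-1 = 5:
  S[X,X] = ((-2.6667)·(-2.6667) + (4.3333)·(4.3333) + (-3.6667)·(-3.6667) + (2.3333)·(2.3333) + (-1.6667)·(-1.6667) + (1.3333)·(1.3333)) / 5 = 49.3333/5 = 9.8667
  S[X,Y] = ((-2.6667)·(1.1667) + (4.3333)·(2.1667) + (-3.6667)·(0.1667) + (2.3333)·(1.1667) + (-1.6667)·(1.1667) + (1.3333)·(-5.8333)) / 5 = -1.3333/5 = -0.2667
  S[Y,Y] = ((1.1667)·(1.1667) + (2.1667)·(2.1667) + (0.1667)·(0.1667) + (1.1667)·(1.1667) + (1.1667)·(1.1667) + (-5.8333)·(-5.8333)) / 5 = 42.8333/5 = 8.5667
  S = [[9.8667, -0.2667],
 [-0.2667, 8.5667]].

Step 3 — invert S. det(S) = 9.8667·8.5667 - (-0.2667)² = 84.4533.
  S^{-1} = (1/det) · [[d, -b], [-b, a]] = [[0.1014, 0.0032],
 [0.0032, 0.1168]].

Step 4 — quadratic form (x̄ - mu_0)^T · S^{-1} · (x̄ - mu_0):
  S^{-1} · (x̄ - mu_0) = (-0.1295, 0.21),
  (x̄ - mu_0)^T · [...] = (-1.3333)·(-0.1295) + (1.8333)·(0.21) = 0.5576.

Step 5 — scale by n: T² = 6 · 0.5576 = 3.3454.

T² ≈ 3.3454


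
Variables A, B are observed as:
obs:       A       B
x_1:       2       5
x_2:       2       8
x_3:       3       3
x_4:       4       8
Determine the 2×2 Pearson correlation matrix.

Step 1 — column means:
  mean(A) = (2 + 2 + 3 + 4) / 4 = 11/4 = 2.75
  mean(B) = (5 + 8 + 3 + 8) / 4 = 24/4 = 6

Step 2 — sample variances and covariances s[i,j] = (1/(n-1)) · Σ_k (x_{k,i} - mean_i) · (x_{k,j} - mean_j), with n-1 = 3:
  s[A,A] = ((-0.75)·(-0.75) + (-0.75)·(-0.75) + (0.25)·(0.25) + (1.25)·(1.25)) / 3 = 2.75/3 = 0.9167
  s[A,B] = ((-0.75)·(-1) + (-0.75)·(2) + (0.25)·(-3) + (1.25)·(2)) / 3 = 1/3 = 0.3333
  s[B,B] = ((-1)·(-1) + (2)·(2) + (-3)·(-3) + (2)·(2)) / 3 = 18/3 = 6
  Sample standard deviations s_i = √(s[i,i]):
  s(A) = √(0.9167) = 0.9574
  s(B) = √(6) = 2.4495

Step 3 — r_{ij} = s_{ij} / (s_i · s_j):
  r[A,A] = 1 (diagonal).
  r[A,B] = 0.3333 / (0.9574 · 2.4495) = 0.3333 / 2.3452 = 0.1421
  r[B,B] = 1 (diagonal).

R is symmetric with unit diagonal. Assembling:

R = [[1, 0.1421],
 [0.1421, 1]]


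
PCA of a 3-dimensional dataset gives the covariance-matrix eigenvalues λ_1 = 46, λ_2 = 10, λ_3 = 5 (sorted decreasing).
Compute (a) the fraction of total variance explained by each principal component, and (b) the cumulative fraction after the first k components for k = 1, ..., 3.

Step 1 — total variance = trace(Sigma) = Σ λ_i = 46 + 10 + 5 = 61.

Step 2 — fraction explained by component i = λ_i / Σ λ:
  PC1: 46/61 = 0.7541
  PC2: 10/61 = 0.1639
  PC3: 5/61 = 0.082

Step 3 — cumulative fraction after k components = (λ_1 + ... + λ_k) / Σ λ:
  k = 1: 46/61 = 0.7541
  k = 2: (46 + 10)/61 = 56/61 = 0.918
  k = 3: (46 + 10 + 5)/61 = 61/61 = 1

Summary (fraction, with percent):

explained: PC1 0.7541 (75.41%), PC2 0.1639 (16.39%), PC3 0.082 (8.2%);  cumulative: 0.7541, 0.918, 1


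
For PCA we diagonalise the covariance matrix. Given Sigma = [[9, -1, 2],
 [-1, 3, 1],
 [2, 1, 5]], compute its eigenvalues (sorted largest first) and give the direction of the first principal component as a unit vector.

Step 1 — characteristic polynomial p(λ) = det(λI - Sigma) = λ³ - tr·λ² + c_1·λ - det, where tr = trace, c_1 = sum of the principal 2×2 minors, det = det(Sigma):
  tr = 9 + 3 + 5 = 17,
  c_1 = (9·3 - (-1)²) + (9·5 - (2)²) + (3·5 - (1)²) = 26 + 41 + 14 = 81,
  det = 9·(3·5 - (1)²) - (-1)·((-1)·5 - (1)·(2)) + (2)·((-1)·(1) - 3·(2)) = 9·(14) - (-1)·(-7) + (2)·(-7) = 105.
  So p(λ) = λ³ - 17λ² + 81λ - 105.
Step 2 — look for an integer root (rational root theorem: any rational root is an integer divisor of 105). Testing λ = 5:
  p(5) = 125 - 425 + 405 - 105 = 0  ✓
  Dividing out (λ - 5): p(λ) = (λ - 5)(λ² - 12λ + 21).
Step 3 — remaining eigenvalues from the quadratic λ² - 12λ + 21 = 0:
  Δ = 12² - 4·21 = 144 - 84 = 60,  λ = (12 ± √60)/2 = (12 ± 7.746)/2 ≈ 9.873 or 2.127.
  Sorted: λ_1 = 9.873,  λ_2 = 5,  λ_3 = 2.127  (check: sum = 17 = tr ✓).

Step 4 — unit eigenvector for λ_1 ≈ 9.873: v spans the null space of (Sigma - λ_1 I), whose rows are
  r_1 = (-0.873, -1, 2),  r_2 = (-1, -6.873, 1),  r_3 = (2, 1, -4.873).
  v is orthogonal to every row, so take v ∝ r_1 × r_2 = ((-1)·(1) - (2)·(-6.873), (2)·(-1) - (-0.873)·(1), (-0.873)·(-6.873) - (-1)·(-1)) ≈ (12.746, -1.127, 5).
  Let u = (12.746, -1.127, 5).
  ||u|| = √((12.746)² + (-1.127)² + (5)²) = √(188.7298) ≈ 13.7379,  v_1 = u/||u|| ≈ (0.9278, -0.082, 0.364) (||v_1|| = 1).

λ_1 = 9.873,  λ_2 = 5,  λ_3 = 2.127;  v_1 ≈ (0.9278, -0.082, 0.364)


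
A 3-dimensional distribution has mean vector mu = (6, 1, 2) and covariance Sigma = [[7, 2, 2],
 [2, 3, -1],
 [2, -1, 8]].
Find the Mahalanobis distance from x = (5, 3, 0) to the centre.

Step 1 — centre the observation: (x - mu) = (-1, 2, -2).

Step 2 — invert Sigma (cofactor / det for 3×3, or solve directly):
  Sigma^{-1} = [[0.211, -0.1651, -0.0734],
 [-0.1651, 0.4771, 0.1009],
 [-0.0734, 0.1009, 0.156]].

Step 3 — form the quadratic (x - mu)^T · Sigma^{-1} · (x - mu):
  Sigma^{-1} · (x - mu) = (-0.3945, 0.9174, -0.0367).
  (x - mu)^T · [Sigma^{-1} · (x - mu)] = (-1)·(-0.3945) + (2)·(0.9174) + (-2)·(-0.0367) = 2.3028.

Step 4 — take square root: d = √(2.3028) ≈ 1.5175.

d(x, mu) = √(2.3028) ≈ 1.5175


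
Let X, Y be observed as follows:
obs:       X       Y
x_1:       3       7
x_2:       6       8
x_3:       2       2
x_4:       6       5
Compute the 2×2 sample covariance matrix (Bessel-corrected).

Step 1 — column means:
  mean(X) = (3 + 6 + 2 + 6) / 4 = 17/4 = 4.25
  mean(Y) = (7 + 8 + 2 + 5) / 4 = 22/4 = 5.5

Step 2 — sample covariance S[i,j] = (1/(n-1)) · Σ_k (x_{k,i} - mean_i) · (x_{k,j} - mean_j), with n-1 = 3.
  S[X,X] = ((-1.25)·(-1.25) + (1.75)·(1.75) + (-2.25)·(-2.25) + (1.75)·(1.75)) / 3 = 12.75/3 = 4.25
  S[X,Y] = ((-1.25)·(1.5) + (1.75)·(2.5) + (-2.25)·(-3.5) + (1.75)·(-0.5)) / 3 = 9.5/3 = 3.1667
  S[Y,Y] = ((1.5)·(1.5) + (2.5)·(2.5) + (-3.5)·(-3.5) + (-0.5)·(-0.5)) / 3 = 21/3 = 7

S is symmetric (S[j,i] = S[i,j]). Assembling:

S = [[4.25, 3.1667],
 [3.1667, 7]]


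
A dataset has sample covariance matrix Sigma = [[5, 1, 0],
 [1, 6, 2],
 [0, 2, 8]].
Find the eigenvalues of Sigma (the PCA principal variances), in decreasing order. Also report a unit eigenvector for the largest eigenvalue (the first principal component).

Step 1 — characteristic polynomial p(λ) = det(λI - Sigma) = λ³ - tr·λ² + c_1·λ - det, where tr = trace, c_1 = sum of the principal 2×2 minors, det = det(Sigma):
  tr = 5 + 6 + 8 = 19,
  c_1 = (5·6 - (1)²) + (5·8 - (0)²) + (6·8 - (2)²) = 29 + 40 + 44 = 113,
  det = 5·(6·8 - (2)²) - (1)·((1)·8 - (2)·(0)) + (0)·((1)·(2) - 6·(0)) = 5·(44) - (1)·(8) + (0)·(2) = 212.
  So p(λ) = λ³ - 19λ² + 113λ - 212.
Step 2 — look for an integer root (rational root theorem: any rational root is an integer divisor of 212). Testing λ = 4:
  p(4) = 64 - 304 + 452 - 212 = 0  ✓
  Dividing out (λ - 4): p(λ) = (λ - 4)(λ² - 15λ + 53).
Step 3 — remaining eigenvalues from the quadratic λ² - 15λ + 53 = 0:
  Δ = 15² - 4·53 = 225 - 212 = 13,  λ = (15 ± √13)/2 = (15 ± 3.6056)/2 ≈ 9.3028 or 5.6972.
  Sorted: λ_1 = 9.3028,  λ_2 = 5.6972,  λ_3 = 4  (check: sum = 19 = tr ✓).

Step 4 — unit eigenvector for λ_1 ≈ 9.3028: v spans the null space of (Sigma - λ_1 I), whose rows are
  r_1 = (-4.3028, 1, 0),  r_2 = (1, -3.3028, 2),  r_3 = (0, 2, -1.3028).
  v is orthogonal to every row, so take v ∝ r_1 × r_2 = ((1)·(2) - (0)·(-3.3028), (0)·(1) - (-4.3028)·(2), (-4.3028)·(-3.3028) - (1)·(1)) ≈ (2, 8.6056, 13.2111).
  Let u = (2, 8.6056, 13.2111).
  ||u|| = √((2)² + (8.6056)² + (13.2111)²) = √(252.5887) ≈ 15.893,  v_1 = u/||u|| ≈ (0.1258, 0.5415, 0.8313) (||v_1|| = 1).

λ_1 = 9.3028,  λ_2 = 5.6972,  λ_3 = 4;  v_1 ≈ (0.1258, 0.5415, 0.8313)


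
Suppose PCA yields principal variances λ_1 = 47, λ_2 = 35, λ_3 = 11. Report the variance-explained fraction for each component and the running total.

Step 1 — total variance = trace(Sigma) = Σ λ_i = 47 + 35 + 11 = 93.

Step 2 — fraction explained by component i = λ_i / Σ λ:
  PC1: 47/93 = 0.5054
  PC2: 35/93 = 0.3763
  PC3: 11/93 = 0.1183

Step 3 — cumulative fraction after k components = (λ_1 + ... + λ_k) / Σ λ:
  k = 1: 47/93 = 0.5054
  k = 2: (47 + 35)/93 = 82/93 = 0.8817
  k = 3: (47 + 35 + 11)/93 = 93/93 = 1

Summary (fraction, with percent):

explained: PC1 0.5054 (50.54%), PC2 0.3763 (37.63%), PC3 0.1183 (11.83%);  cumulative: 0.5054, 0.8817, 1


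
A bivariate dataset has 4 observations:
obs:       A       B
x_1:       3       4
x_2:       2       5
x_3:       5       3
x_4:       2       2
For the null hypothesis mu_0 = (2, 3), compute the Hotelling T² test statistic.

Step 1 — sample mean vector:
  mean(A) = (3 + 2 + 5 + 2) / 4 = 12/4 = 3
  mean(B) = (4 + 5 + 3 + 2) / 4 = 14/4 = 3.5
  x̄ = (3, 3.5),  deviation x̄ - mu_0 = (3, 3.5) - (2, 3) = (1, 0.5).

Step 2 — sample covariance matrix, S[i,j] = (1/(n-1)) · Σ_k (x_{k,i} - mean_i) · (x_{k,j} - mean_j), divisor n-1 = 3:
  S[A,A] = ((0)·(0) + (-1)·(-1) + (2)·(2) + (-1)·(-1)) / 3 = 6/3 = 2
  S[A,B] = ((0)·(0.5) + (-1)·(1.5) + (2)·(-0.5) + (-1)·(-1.5)) / 3 = -1/3 = -0.3333
  S[B,B] = ((0.5)·(0.5) + (1.5)·(1.5) + (-0.5)·(-0.5) + (-1.5)·(-1.5)) / 3 = 5/3 = 1.6667
  S = [[2, -0.3333],
 [-0.3333, 1.6667]].

Step 3 — invert S. det(S) = 2·1.6667 - (-0.3333)² = 3.2222.
  S^{-1} = (1/det) · [[d, -b], [-b, a]] = [[0.5172, 0.1034],
 [0.1034, 0.6207]].

Step 4 — quadratic form (x̄ - mu_0)^T · S^{-1} · (x̄ - mu_0):
  S^{-1} · (x̄ - mu_0) = (0.569, 0.4138),
  (x̄ - mu_0)^T · [...] = (1)·(0.569) + (0.5)·(0.4138) = 0.7759.

Step 5 — scale by n: T² = 4 · 0.7759 = 3.1034.

T² ≈ 3.1034


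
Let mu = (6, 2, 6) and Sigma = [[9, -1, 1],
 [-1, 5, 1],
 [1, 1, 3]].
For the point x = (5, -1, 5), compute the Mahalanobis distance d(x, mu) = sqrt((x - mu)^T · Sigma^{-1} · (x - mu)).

Step 1 — centre the observation: (x - mu) = (-1, -3, -1).

Step 2 — invert Sigma (cofactor / det for 3×3, or solve directly):
  Sigma^{-1} = [[0.1207, 0.0345, -0.0517],
 [0.0345, 0.2241, -0.0862],
 [-0.0517, -0.0862, 0.3793]].

Step 3 — form the quadratic (x - mu)^T · Sigma^{-1} · (x - mu):
  Sigma^{-1} · (x - mu) = (-0.1724, -0.6207, -0.069).
  (x - mu)^T · [Sigma^{-1} · (x - mu)] = (-1)·(-0.1724) + (-3)·(-0.6207) + (-1)·(-0.069) = 2.1034.

Step 4 — take square root: d = √(2.1034) ≈ 1.4503.

d(x, mu) = √(2.1034) ≈ 1.4503


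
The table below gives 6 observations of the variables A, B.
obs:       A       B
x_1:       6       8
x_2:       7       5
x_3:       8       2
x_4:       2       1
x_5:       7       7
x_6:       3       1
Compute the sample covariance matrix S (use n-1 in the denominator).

Step 1 — column means:
  mean(A) = (6 + 7 + 8 + 2 + 7 + 3) / 6 = 33/6 = 5.5
  mean(B) = (8 + 5 + 2 + 1 + 7 + 1) / 6 = 24/6 = 4

Step 2 — sample covariance S[i,j] = (1/(n-1)) · Σ_k (x_{k,i} - mean_i) · (x_{k,j} - mean_j), with n-1 = 5.
  S[A,A] = ((0.5)·(0.5) + (1.5)·(1.5) + (2.5)·(2.5) + (-3.5)·(-3.5) + (1.5)·(1.5) + (-2.5)·(-2.5)) / 5 = 29.5/5 = 5.9
  S[A,B] = ((0.5)·(4) + (1.5)·(1) + (2.5)·(-2) + (-3.5)·(-3) + (1.5)·(3) + (-2.5)·(-3)) / 5 = 21/5 = 4.2
  S[B,B] = ((4)·(4) + (1)·(1) + (-2)·(-2) + (-3)·(-3) + (3)·(3) + (-3)·(-3)) / 5 = 48/5 = 9.6

S is symmetric (S[j,i] = S[i,j]). Assembling:

S = [[5.9, 4.2],
 [4.2, 9.6]]


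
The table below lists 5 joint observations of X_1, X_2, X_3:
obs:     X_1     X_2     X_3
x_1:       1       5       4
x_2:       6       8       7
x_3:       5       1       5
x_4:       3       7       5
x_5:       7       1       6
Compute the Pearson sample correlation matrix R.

Step 1 — column means:
  mean(X_1) = (1 + 6 + 5 + 3 + 7) / 5 = 22/5 = 4.4
  mean(X_2) = (5 + 8 + 1 + 7 + 1) / 5 = 22/5 = 4.4
  mean(X_3) = (4 + 7 + 5 + 5 + 6) / 5 = 27/5 = 5.4

Step 2 — sample variances and covariances s[i,j] = (1/(n-1)) · Σ_k (x_{k,i} - mean_i) · (x_{k,j} - mean_j), with n-1 = 4:
  s[X_1,X_1] = ((-3.4)·(-3.4) + (1.6)·(1.6) + (0.6)·(0.6) + (-1.4)·(-1.4) + (2.6)·(2.6)) / 4 = 23.2/4 = 5.8
  s[X_1,X_2] = ((-3.4)·(0.6) + (1.6)·(3.6) + (0.6)·(-3.4) + (-1.4)·(2.6) + (2.6)·(-3.4)) / 4 = -10.8/4 = -2.7
  s[X_1,X_3] = ((-3.4)·(-1.4) + (1.6)·(1.6) + (0.6)·(-0.4) + (-1.4)·(-0.4) + (2.6)·(0.6)) / 4 = 9.2/4 = 2.3
  s[X_2,X_2] = ((0.6)·(0.6) + (3.6)·(3.6) + (-3.4)·(-3.4) + (2.6)·(2.6) + (-3.4)·(-3.4)) / 4 = 43.2/4 = 10.8
  s[X_2,X_3] = ((0.6)·(-1.4) + (3.6)·(1.6) + (-3.4)·(-0.4) + (2.6)·(-0.4) + (-3.4)·(0.6)) / 4 = 3.2/4 = 0.8
  s[X_3,X_3] = ((-1.4)·(-1.4) + (1.6)·(1.6) + (-0.4)·(-0.4) + (-0.4)·(-0.4) + (0.6)·(0.6)) / 4 = 5.2/4 = 1.3
  Sample standard deviations s_i = √(s[i,i]):
  s(X_1) = √(5.8) = 2.4083
  s(X_2) = √(10.8) = 3.2863
  s(X_3) = √(1.3) = 1.1402

Step 3 — r_{ij} = s_{ij} / (s_i · s_j):
  r[X_1,X_1] = 1 (diagonal).
  r[X_1,X_2] = -2.7 / (2.4083 · 3.2863) = -2.7 / 7.9145 = -0.3411
  r[X_1,X_3] = 2.3 / (2.4083 · 1.1402) = 2.3 / 2.7459 = 0.8376
  r[X_2,X_2] = 1 (diagonal).
  r[X_2,X_3] = 0.8 / (3.2863 · 1.1402) = 0.8 / 3.747 = 0.2135
  r[X_3,X_3] = 1 (diagonal).

R is symmetric with unit diagonal. Assembling:

R = [[1, -0.3411, 0.8376],
 [-0.3411, 1, 0.2135],
 [0.8376, 0.2135, 1]]


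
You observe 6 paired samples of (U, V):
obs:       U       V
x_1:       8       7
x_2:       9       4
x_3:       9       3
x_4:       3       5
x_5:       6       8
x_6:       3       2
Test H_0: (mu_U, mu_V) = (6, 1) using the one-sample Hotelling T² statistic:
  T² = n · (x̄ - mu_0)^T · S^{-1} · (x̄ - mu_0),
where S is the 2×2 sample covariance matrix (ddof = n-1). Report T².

Step 1 — sample mean vector:
  mean(U) = (8 + 9 + 9 + 3 + 6 + 3) / 6 = 38/6 = 6.3333
  mean(V) = (7 + 4 + 3 + 5 + 8 + 2) / 6 = 29/6 = 4.8333
  x̄ = (6.3333, 4.8333),  deviation x̄ - mu_0 = (6.3333, 4.8333) - (6, 1) = (0.3333, 3.8333).

Step 2 — sample covariance matrix, S[i,j] = (1/(n-1)) · Σ_k (x_{k,i} - mean_i) · (x_{k,j} - mean_j), divisor n-1 = 5:
  S[U,U] = ((1.6667)·(1.6667) + (2.6667)·(2.6667) + (2.6667)·(2.6667) + (-3.3333)·(-3.3333) + (-0.3333)·(-0.3333) + (-3.3333)·(-3.3333)) / 5 = 39.3333/5 = 7.8667
  S[U,V] = ((1.6667)·(2.1667) + (2.6667)·(-0.8333) + (2.6667)·(-1.8333) + (-3.3333)·(0.1667) + (-0.3333)·(3.1667) + (-3.3333)·(-2.8333)) / 5 = 4.3333/5 = 0.8667
  S[V,V] = ((2.1667)·(2.1667) + (-0.8333)·(-0.8333) + (-1.8333)·(-1.8333) + (0.1667)·(0.1667) + (3.1667)·(3.1667) + (-2.8333)·(-2.8333)) / 5 = 26.8333/5 = 5.3667
  S = [[7.8667, 0.8667],
 [0.8667, 5.3667]].

Step 3 — invert S. det(S) = 7.8667·5.3667 - (0.8667)² = 41.4667.
  S^{-1} = (1/det) · [[d, -b], [-b, a]] = [[0.1294, -0.0209],
 [-0.0209, 0.1897]].

Step 4 — quadratic form (x̄ - mu_0)^T · S^{-1} · (x̄ - mu_0):
  S^{-1} · (x̄ - mu_0) = (-0.037, 0.7203),
  (x̄ - mu_0)^T · [...] = (0.3333)·(-0.037) + (3.8333)·(0.7203) = 2.7487.

Step 5 — scale by n: T² = 6 · 2.7487 = 16.492.

T² ≈ 16.492


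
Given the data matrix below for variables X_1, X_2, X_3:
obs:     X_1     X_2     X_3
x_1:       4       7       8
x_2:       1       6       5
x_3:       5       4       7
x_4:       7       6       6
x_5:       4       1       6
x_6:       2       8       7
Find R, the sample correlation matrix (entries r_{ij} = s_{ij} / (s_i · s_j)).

Step 1 — column means:
  mean(X_1) = (4 + 1 + 5 + 7 + 4 + 2) / 6 = 23/6 = 3.8333
  mean(X_2) = (7 + 6 + 4 + 6 + 1 + 8) / 6 = 32/6 = 5.3333
  mean(X_3) = (8 + 5 + 7 + 6 + 6 + 7) / 6 = 39/6 = 6.5

Step 2 — sample variances and covariances s[i,j] = (1/(n-1)) · Σ_k (x_{k,i} - mean_i) · (x_{k,j} - mean_j), with n-1 = 5:
  s[X_1,X_1] = ((0.1667)·(0.1667) + (-2.8333)·(-2.8333) + (1.1667)·(1.1667) + (3.1667)·(3.1667) + (0.1667)·(0.1667) + (-1.8333)·(-1.8333)) / 5 = 22.8333/5 = 4.5667
  s[X_1,X_2] = ((0.1667)·(1.6667) + (-2.8333)·(0.6667) + (1.1667)·(-1.3333) + (3.1667)·(0.6667) + (0.1667)·(-4.3333) + (-1.8333)·(2.6667)) / 5 = -6.6667/5 = -1.3333
  s[X_1,X_3] = ((0.1667)·(1.5) + (-2.8333)·(-1.5) + (1.1667)·(0.5) + (3.1667)·(-0.5) + (0.1667)·(-0.5) + (-1.8333)·(0.5)) / 5 = 2.5/5 = 0.5
  s[X_2,X_2] = ((1.6667)·(1.6667) + (0.6667)·(0.6667) + (-1.3333)·(-1.3333) + (0.6667)·(0.6667) + (-4.3333)·(-4.3333) + (2.6667)·(2.6667)) / 5 = 31.3333/5 = 6.2667
  s[X_2,X_3] = ((1.6667)·(1.5) + (0.6667)·(-1.5) + (-1.3333)·(0.5) + (0.6667)·(-0.5) + (-4.3333)·(-0.5) + (2.6667)·(0.5)) / 5 = 4/5 = 0.8
  s[X_3,X_3] = ((1.5)·(1.5) + (-1.5)·(-1.5) + (0.5)·(0.5) + (-0.5)·(-0.5) + (-0.5)·(-0.5) + (0.5)·(0.5)) / 5 = 5.5/5 = 1.1
  Sample standard deviations s_i = √(s[i,i]):
  s(X_1) = √(4.5667) = 2.137
  s(X_2) = √(6.2667) = 2.5033
  s(X_3) = √(1.1) = 1.0488

Step 3 — r_{ij} = s_{ij} / (s_i · s_j):
  r[X_1,X_1] = 1 (diagonal).
  r[X_1,X_2] = -1.3333 / (2.137 · 2.5033) = -1.3333 / 5.3496 = -0.2492
  r[X_1,X_3] = 0.5 / (2.137 · 1.0488) = 0.5 / 2.2413 = 0.2231
  r[X_2,X_2] = 1 (diagonal).
  r[X_2,X_3] = 0.8 / (2.5033 · 1.0488) = 0.8 / 2.6255 = 0.3047
  r[X_3,X_3] = 1 (diagonal).

R is symmetric with unit diagonal. Assembling:

R = [[1, -0.2492, 0.2231],
 [-0.2492, 1, 0.3047],
 [0.2231, 0.3047, 1]]


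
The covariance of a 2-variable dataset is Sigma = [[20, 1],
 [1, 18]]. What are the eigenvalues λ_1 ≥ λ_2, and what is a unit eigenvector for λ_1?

Step 1 — characteristic polynomial of 2×2 Sigma:
  det(Sigma - λI) = λ² - trace · λ + det = 0.
  trace = 20 + 18 = 38, det = 20·18 - (1)² = 359.
Step 2 — discriminant:
  Δ = trace² - 4·det = 1444 - 1436 = 8.
Step 3 — eigenvalues:
  λ = (trace ± √Δ)/2 = (38 ± 2.8284)/2,
  λ_1 = 20.4142,  λ_2 = 17.5858.

Step 4 — unit eigenvector for λ_1: solve (Sigma - λ_1 I)v = 0. First row:
  (20 - 20.4142)·v_x + (1)·v_y = 0, i.e. (-0.4142)·v_x + (1)·v_y = 0,
  so v ∝ (b, λ_1 - a) = (1, 0.4142) = u.
  ||u|| = √((1)² + (0.4142)²) = √(1.1716) ≈ 1.0824,
  v_1 = u/||u|| ≈ (0.9239, 0.3827) (||v_1|| = 1).

λ_1 = 20.4142,  λ_2 = 17.5858;  v_1 ≈ (0.9239, 0.3827)


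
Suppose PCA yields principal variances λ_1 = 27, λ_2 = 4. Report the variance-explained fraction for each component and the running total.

Step 1 — total variance = trace(Sigma) = Σ λ_i = 27 + 4 = 31.

Step 2 — fraction explained by component i = λ_i / Σ λ:
  PC1: 27/31 = 0.871
  PC2: 4/31 = 0.129

Step 3 — cumulative fraction after k components = (λ_1 + ... + λ_k) / Σ λ:
  k = 1: 27/31 = 0.871
  k = 2: (27 + 4)/31 = 31/31 = 1

Summary (fraction, with percent):

explained: PC1 0.871 (87.1%), PC2 0.129 (12.9%);  cumulative: 0.871, 1


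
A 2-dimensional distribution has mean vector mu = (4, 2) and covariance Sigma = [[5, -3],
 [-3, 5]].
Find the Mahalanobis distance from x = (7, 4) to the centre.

Step 1 — centre the observation: (x - mu) = (3, 2).

Step 2 — invert Sigma. det(Sigma) = 5·5 - (-3)² = 16.
  Sigma^{-1} = (1/det) · [[d, -b], [-b, a]] = [[0.3125, 0.1875],
 [0.1875, 0.3125]].

Step 3 — form the quadratic (x - mu)^T · Sigma^{-1} · (x - mu):
  Sigma^{-1} · (x - mu) = (1.3125, 1.1875).
  (x - mu)^T · [Sigma^{-1} · (x - mu)] = (3)·(1.3125) + (2)·(1.1875) = 6.3125.

Step 4 — take square root: d = √(6.3125) ≈ 2.5125.

d(x, mu) = √(6.3125) ≈ 2.5125


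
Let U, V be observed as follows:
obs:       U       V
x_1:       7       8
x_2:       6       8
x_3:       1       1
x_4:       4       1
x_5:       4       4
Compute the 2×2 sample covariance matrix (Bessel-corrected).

Step 1 — column means:
  mean(U) = (7 + 6 + 1 + 4 + 4) / 5 = 22/5 = 4.4
  mean(V) = (8 + 8 + 1 + 1 + 4) / 5 = 22/5 = 4.4

Step 2 — sample covariance S[i,j] = (1/(n-1)) · Σ_k (x_{k,i} - mean_i) · (x_{k,j} - mean_j), with n-1 = 4.
  S[U,U] = ((2.6)·(2.6) + (1.6)·(1.6) + (-3.4)·(-3.4) + (-0.4)·(-0.4) + (-0.4)·(-0.4)) / 4 = 21.2/4 = 5.3
  S[U,V] = ((2.6)·(3.6) + (1.6)·(3.6) + (-3.4)·(-3.4) + (-0.4)·(-3.4) + (-0.4)·(-0.4)) / 4 = 28.2/4 = 7.05
  S[V,V] = ((3.6)·(3.6) + (3.6)·(3.6) + (-3.4)·(-3.4) + (-3.4)·(-3.4) + (-0.4)·(-0.4)) / 4 = 49.2/4 = 12.3

S is symmetric (S[j,i] = S[i,j]). Assembling:

S = [[5.3, 7.05],
 [7.05, 12.3]]


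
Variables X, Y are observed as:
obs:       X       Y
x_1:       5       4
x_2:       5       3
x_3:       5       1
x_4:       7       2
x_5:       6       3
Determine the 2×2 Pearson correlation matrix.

Step 1 — column means:
  mean(X) = (5 + 5 + 5 + 7 + 6) / 5 = 28/5 = 5.6
  mean(Y) = (4 + 3 + 1 + 2 + 3) / 5 = 13/5 = 2.6

Step 2 — sample variances and covariances s[i,j] = (1/(n-1)) · Σ_k (x_{k,i} - mean_i) · (x_{k,j} - mean_j), with n-1 = 4:
  s[X,X] = ((-0.6)·(-0.6) + (-0.6)·(-0.6) + (-0.6)·(-0.6) + (1.4)·(1.4) + (0.4)·(0.4)) / 4 = 3.2/4 = 0.8
  s[X,Y] = ((-0.6)·(1.4) + (-0.6)·(0.4) + (-0.6)·(-1.6) + (1.4)·(-0.6) + (0.4)·(0.4)) / 4 = -0.8/4 = -0.2
  s[Y,Y] = ((1.4)·(1.4) + (0.4)·(0.4) + (-1.6)·(-1.6) + (-0.6)·(-0.6) + (0.4)·(0.4)) / 4 = 5.2/4 = 1.3
  Sample standard deviations s_i = √(s[i,i]):
  s(X) = √(0.8) = 0.8944
  s(Y) = √(1.3) = 1.1402

Step 3 — r_{ij} = s_{ij} / (s_i · s_j):
  r[X,X] = 1 (diagonal).
  r[X,Y] = -0.2 / (0.8944 · 1.1402) = -0.2 / 1.0198 = -0.1961
  r[Y,Y] = 1 (diagonal).

R is symmetric with unit diagonal. Assembling:

R = [[1, -0.1961],
 [-0.1961, 1]]


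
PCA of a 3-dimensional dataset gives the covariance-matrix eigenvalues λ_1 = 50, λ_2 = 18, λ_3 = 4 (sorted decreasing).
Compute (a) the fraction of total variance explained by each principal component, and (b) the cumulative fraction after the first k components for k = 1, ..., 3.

Step 1 — total variance = trace(Sigma) = Σ λ_i = 50 + 18 + 4 = 72.

Step 2 — fraction explained by component i = λ_i / Σ λ:
  PC1: 50/72 = 0.6944
  PC2: 18/72 = 0.25
  PC3: 4/72 = 0.0556

Step 3 — cumulative fraction after k components = (λ_1 + ... + λ_k) / Σ λ:
  k = 1: 50/72 = 0.6944
  k = 2: (50 + 18)/72 = 68/72 = 0.9444
  k = 3: (50 + 18 + 4)/72 = 72/72 = 1

Summary (fraction, with percent):

explained: PC1 0.6944 (69.44%), PC2 0.25 (25%), PC3 0.0556 (5.56%);  cumulative: 0.6944, 0.9444, 1


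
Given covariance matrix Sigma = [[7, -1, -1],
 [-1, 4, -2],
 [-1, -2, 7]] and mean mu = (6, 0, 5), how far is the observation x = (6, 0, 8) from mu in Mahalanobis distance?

Step 1 — centre the observation: (x - mu) = (0, 0, 3).

Step 2 — invert Sigma (cofactor / det for 3×3, or solve directly):
  Sigma^{-1} = [[0.1569, 0.0588, 0.0392],
 [0.0588, 0.3137, 0.098],
 [0.0392, 0.098, 0.1765]].

Step 3 — form the quadratic (x - mu)^T · Sigma^{-1} · (x - mu):
  Sigma^{-1} · (x - mu) = (0.1176, 0.2941, 0.5294).
  (x - mu)^T · [Sigma^{-1} · (x - mu)] = (0)·(0.1176) + (0)·(0.2941) + (3)·(0.5294) = 1.5882.

Step 4 — take square root: d = √(1.5882) ≈ 1.2603.

d(x, mu) = √(1.5882) ≈ 1.2603


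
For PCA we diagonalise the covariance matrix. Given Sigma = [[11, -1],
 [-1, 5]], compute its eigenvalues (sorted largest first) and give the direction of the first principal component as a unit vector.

Step 1 — characteristic polynomial of 2×2 Sigma:
  det(Sigma - λI) = λ² - trace · λ + det = 0.
  trace = 11 + 5 = 16, det = 11·5 - (-1)² = 54.
Step 2 — discriminant:
  Δ = trace² - 4·det = 256 - 216 = 40.
Step 3 — eigenvalues:
  λ = (trace ± √Δ)/2 = (16 ± 6.3246)/2,
  λ_1 = 11.1623,  λ_2 = 4.8377.

Step 4 — unit eigenvector for λ_1: solve (Sigma - λ_1 I)v = 0. First row:
  (11 - 11.1623)·v_x + (-1)·v_y = 0, i.e. (-0.1623)·v_x + (-1)·v_y = 0,
  so v ∝ (b, λ_1 - a) = (-1, 0.1623); multiply by -1 so the first entry is positive: u = (1, -0.1623).
  ||u|| = √((1)² + (-0.1623)²) = √(1.0263) ≈ 1.0131,
  v_1 = u/||u|| ≈ (0.9871, -0.1602) (||v_1|| = 1).

λ_1 = 11.1623,  λ_2 = 4.8377;  v_1 ≈ (0.9871, -0.1602)


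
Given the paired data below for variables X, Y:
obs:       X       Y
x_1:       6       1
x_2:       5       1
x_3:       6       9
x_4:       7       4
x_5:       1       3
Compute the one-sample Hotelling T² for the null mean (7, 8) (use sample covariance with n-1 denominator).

Step 1 — sample mean vector:
  mean(X) = (6 + 5 + 6 + 7 + 1) / 5 = 25/5 = 5
  mean(Y) = (1 + 1 + 9 + 4 + 3) / 5 = 18/5 = 3.6
  x̄ = (5, 3.6),  deviation x̄ - mu_0 = (5, 3.6) - (7, 8) = (-2, -4.4).

Step 2 — sample covariance matrix, S[i,j] = (1/(n-1)) · Σ_k (x_{k,i} - mean_i) · (x_{k,j} - mean_j), divisor n-1 = 4:
  S[X,X] = ((1)·(1) + (0)·(0) + (1)·(1) + (2)·(2) + (-4)·(-4)) / 4 = 22/4 = 5.5
  S[X,Y] = ((1)·(-2.6) + (0)·(-2.6) + (1)·(5.4) + (2)·(0.4) + (-4)·(-0.6)) / 4 = 6/4 = 1.5
  S[Y,Y] = ((-2.6)·(-2.6) + (-2.6)·(-2.6) + (5.4)·(5.4) + (0.4)·(0.4) + (-0.6)·(-0.6)) / 4 = 43.2/4 = 10.8
  S = [[5.5, 1.5],
 [1.5, 10.8]].

Step 3 — invert S. det(S) = 5.5·10.8 - (1.5)² = 57.15.
  S^{-1} = (1/det) · [[d, -b], [-b, a]] = [[0.189, -0.0262],
 [-0.0262, 0.0962]].

Step 4 — quadratic form (x̄ - mu_0)^T · S^{-1} · (x̄ - mu_0):
  S^{-1} · (x̄ - mu_0) = (-0.2625, -0.371),
  (x̄ - mu_0)^T · [...] = (-2)·(-0.2625) + (-4.4)·(-0.371) = 2.1571.

Step 5 — scale by n: T² = 5 · 2.1571 = 10.7857.

T² ≈ 10.7857


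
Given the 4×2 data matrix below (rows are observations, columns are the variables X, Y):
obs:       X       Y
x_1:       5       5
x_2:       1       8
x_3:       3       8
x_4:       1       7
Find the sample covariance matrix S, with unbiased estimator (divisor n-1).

Step 1 — column means:
  mean(X) = (5 + 1 + 3 + 1) / 4 = 10/4 = 2.5
  mean(Y) = (5 + 8 + 8 + 7) / 4 = 28/4 = 7

Step 2 — sample covariance S[i,j] = (1/(n-1)) · Σ_k (x_{k,i} - mean_i) · (x_{k,j} - mean_j), with n-1 = 3.
  S[X,X] = ((2.5)·(2.5) + (-1.5)·(-1.5) + (0.5)·(0.5) + (-1.5)·(-1.5)) / 3 = 11/3 = 3.6667
  S[X,Y] = ((2.5)·(-2) + (-1.5)·(1) + (0.5)·(1) + (-1.5)·(0)) / 3 = -6/3 = -2
  S[Y,Y] = ((-2)·(-2) + (1)·(1) + (1)·(1) + (0)·(0)) / 3 = 6/3 = 2

S is symmetric (S[j,i] = S[i,j]). Assembling:

S = [[3.6667, -2],
 [-2, 2]]


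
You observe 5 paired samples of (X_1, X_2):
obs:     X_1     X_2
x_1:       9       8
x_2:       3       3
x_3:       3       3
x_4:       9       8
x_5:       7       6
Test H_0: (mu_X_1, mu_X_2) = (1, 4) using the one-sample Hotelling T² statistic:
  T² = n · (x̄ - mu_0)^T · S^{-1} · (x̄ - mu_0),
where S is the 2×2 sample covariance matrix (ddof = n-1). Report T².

Step 1 — sample mean vector:
  mean(X_1) = (9 + 3 + 3 + 9 + 7) / 5 = 31/5 = 6.2
  mean(X_2) = (8 + 3 + 3 + 8 + 6) / 5 = 28/5 = 5.6
  x̄ = (6.2, 5.6),  deviation x̄ - mu_0 = (6.2, 5.6) - (1, 4) = (5.2, 1.6).

Step 2 — sample covariance matrix, S[i,j] = (1/(n-1)) · Σ_k (x_{k,i} - mean_i) · (x_{k,j} - mean_j), divisor n-1 = 4:
  S[X_1,X_1] = ((2.8)·(2.8) + (-3.2)·(-3.2) + (-3.2)·(-3.2) + (2.8)·(2.8) + (0.8)·(0.8)) / 4 = 36.8/4 = 9.2
  S[X_1,X_2] = ((2.8)·(2.4) + (-3.2)·(-2.6) + (-3.2)·(-2.6) + (2.8)·(2.4) + (0.8)·(0.4)) / 4 = 30.4/4 = 7.6
  S[X_2,X_2] = ((2.4)·(2.4) + (-2.6)·(-2.6) + (-2.6)·(-2.6) + (2.4)·(2.4) + (0.4)·(0.4)) / 4 = 25.2/4 = 6.3
  S = [[9.2, 7.6],
 [7.6, 6.3]].

Step 3 — invert S. det(S) = 9.2·6.3 - (7.6)² = 0.2.
  S^{-1} = (1/det) · [[d, -b], [-b, a]] = [[31.5, -38],
 [-38, 46]].

Step 4 — quadratic form (x̄ - mu_0)^T · S^{-1} · (x̄ - mu_0):
  S^{-1} · (x̄ - mu_0) = (103, -124),
  (x̄ - mu_0)^T · [...] = (5.2)·(103) + (1.6)·(-124) = 337.2.

Step 5 — scale by n: T² = 5 · 337.2 = 1686.

T² ≈ 1686


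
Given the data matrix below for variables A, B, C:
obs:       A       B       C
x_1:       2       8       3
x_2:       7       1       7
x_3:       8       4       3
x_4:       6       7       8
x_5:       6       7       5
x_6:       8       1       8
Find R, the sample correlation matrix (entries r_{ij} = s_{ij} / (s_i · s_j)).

Step 1 — column means:
  mean(A) = (2 + 7 + 8 + 6 + 6 + 8) / 6 = 37/6 = 6.1667
  mean(B) = (8 + 1 + 4 + 7 + 7 + 1) / 6 = 28/6 = 4.6667
  mean(C) = (3 + 7 + 3 + 8 + 5 + 8) / 6 = 34/6 = 5.6667

Step 2 — sample variances and covariances s[i,j] = (1/(n-1)) · Σ_k (x_{k,i} - mean_i) · (x_{k,j} - mean_j), with n-1 = 5:
  s[A,A] = ((-4.1667)·(-4.1667) + (0.8333)·(0.8333) + (1.8333)·(1.8333) + (-0.1667)·(-0.1667) + (-0.1667)·(-0.1667) + (1.8333)·(1.8333)) / 5 = 24.8333/5 = 4.9667
  s[A,B] = ((-4.1667)·(3.3333) + (0.8333)·(-3.6667) + (1.8333)·(-0.6667) + (-0.1667)·(2.3333) + (-0.1667)·(2.3333) + (1.8333)·(-3.6667)) / 5 = -25.6667/5 = -5.1333
  s[A,C] = ((-4.1667)·(-2.6667) + (0.8333)·(1.3333) + (1.8333)·(-2.6667) + (-0.1667)·(2.3333) + (-0.1667)·(-0.6667) + (1.8333)·(2.3333)) / 5 = 11.3333/5 = 2.2667
  s[B,B] = ((3.3333)·(3.3333) + (-3.6667)·(-3.6667) + (-0.6667)·(-0.6667) + (2.3333)·(2.3333) + (2.3333)·(2.3333) + (-3.6667)·(-3.6667)) / 5 = 49.3333/5 = 9.8667
  s[B,C] = ((3.3333)·(-2.6667) + (-3.6667)·(1.3333) + (-0.6667)·(-2.6667) + (2.3333)·(2.3333) + (2.3333)·(-0.6667) + (-3.6667)·(2.3333)) / 5 = -16.6667/5 = -3.3333
  s[C,C] = ((-2.6667)·(-2.6667) + (1.3333)·(1.3333) + (-2.6667)·(-2.6667) + (2.3333)·(2.3333) + (-0.6667)·(-0.6667) + (2.3333)·(2.3333)) / 5 = 27.3333/5 = 5.4667
  Sample standard deviations s_i = √(s[i,i]):
  s(A) = √(4.9667) = 2.2286
  s(B) = √(9.8667) = 3.1411
  s(C) = √(5.4667) = 2.3381

Step 3 — r_{ij} = s_{ij} / (s_i · s_j):
  r[A,A] = 1 (diagonal).
  r[A,B] = -5.1333 / (2.2286 · 3.1411) = -5.1333 / 7.0003 = -0.7333
  r[A,C] = 2.2667 / (2.2286 · 2.3381) = 2.2667 / 5.2107 = 0.435
  r[B,B] = 1 (diagonal).
  r[B,C] = -3.3333 / (3.1411 · 2.3381) = -3.3333 / 7.3442 = -0.4539
  r[C,C] = 1 (diagonal).

R is symmetric with unit diagonal. Assembling:

R = [[1, -0.7333, 0.435],
 [-0.7333, 1, -0.4539],
 [0.435, -0.4539, 1]]


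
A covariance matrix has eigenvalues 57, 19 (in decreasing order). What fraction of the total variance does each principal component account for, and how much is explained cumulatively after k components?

Step 1 — total variance = trace(Sigma) = Σ λ_i = 57 + 19 = 76.

Step 2 — fraction explained by component i = λ_i / Σ λ:
  PC1: 57/76 = 0.75
  PC2: 19/76 = 0.25

Step 3 — cumulative fraction after k components = (λ_1 + ... + λ_k) / Σ λ:
  k = 1: 57/76 = 0.75
  k = 2: (57 + 19)/76 = 76/76 = 1

Summary (fraction, with percent):

explained: PC1 0.75 (75%), PC2 0.25 (25%);  cumulative: 0.75, 1


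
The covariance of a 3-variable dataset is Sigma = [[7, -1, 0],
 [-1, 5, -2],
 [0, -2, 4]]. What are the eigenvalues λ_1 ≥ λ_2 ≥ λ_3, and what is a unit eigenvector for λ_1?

Step 1 — characteristic polynomial p(λ) = det(λI - Sigma) = λ³ - tr·λ² + c_1·λ - det, where tr = trace, c_1 = sum of the principal 2×2 minors, det = det(Sigma):
  tr = 7 + 5 + 4 = 16,
  c_1 = (7·5 - (-1)²) + (7·4 - (0)²) + (5·4 - (-2)²) = 34 + 28 + 16 = 78,
  det = 7·(5·4 - (-2)²) - (-1)·((-1)·4 - (-2)·(0)) + (0)·((-1)·(-2) - 5·(0)) = 7·(16) - (-1)·(-4) + (0)·(2) = 108.
  So p(λ) = λ³ - 16λ² + 78λ - 108.
Step 2 — look for an integer root (rational root theorem: any rational root is an integer divisor of 108). Testing λ = 6:
  p(6) = 216 - 576 + 468 - 108 = 0  ✓
  Dividing out (λ - 6): p(λ) = (λ - 6)(λ² - 10λ + 18).
Step 3 — remaining eigenvalues from the quadratic λ² - 10λ + 18 = 0:
  Δ = 10² - 4·18 = 100 - 72 = 28,  λ = (10 ± √28)/2 = (10 ± 5.2915)/2 ≈ 7.6458 or 2.3542.
  Sorted: λ_1 = 7.6458,  λ_2 = 6,  λ_3 = 2.3542  (check: sum = 16 = tr ✓).

Step 4 — unit eigenvector for λ_1 ≈ 7.6458: v spans the null space of (Sigma - λ_1 I), whose rows are
  r_1 = (-0.6458, -1, 0),  r_2 = (-1, -2.6458, -2),  r_3 = (0, -2, -3.6458).
  v is orthogonal to every row, so take v ∝ r_1 × r_2 = ((-1)·(-2) - (0)·(-2.6458), (0)·(-1) - (-0.6458)·(-2), (-0.6458)·(-2.6458) - (-1)·(-1)) ≈ (2, -1.2915, 0.7085).
  Let u = (2, -1.2915, 0.7085).
  ||u|| = √((2)² + (-1.2915)² + (0.7085)²) = √(6.1699) ≈ 2.4839,  v_1 = u/||u|| ≈ (0.8052, -0.5199, 0.2852) (||v_1|| = 1).

λ_1 = 7.6458,  λ_2 = 6,  λ_3 = 2.3542;  v_1 ≈ (0.8052, -0.5199, 0.2852)


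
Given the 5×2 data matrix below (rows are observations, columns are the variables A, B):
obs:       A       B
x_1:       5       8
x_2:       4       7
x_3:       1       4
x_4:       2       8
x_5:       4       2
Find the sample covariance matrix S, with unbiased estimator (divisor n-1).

Step 1 — column means:
  mean(A) = (5 + 4 + 1 + 2 + 4) / 5 = 16/5 = 3.2
  mean(B) = (8 + 7 + 4 + 8 + 2) / 5 = 29/5 = 5.8

Step 2 — sample covariance S[i,j] = (1/(n-1)) · Σ_k (x_{k,i} - mean_i) · (x_{k,j} - mean_j), with n-1 = 4.
  S[A,A] = ((1.8)·(1.8) + (0.8)·(0.8) + (-2.2)·(-2.2) + (-1.2)·(-1.2) + (0.8)·(0.8)) / 4 = 10.8/4 = 2.7
  S[A,B] = ((1.8)·(2.2) + (0.8)·(1.2) + (-2.2)·(-1.8) + (-1.2)·(2.2) + (0.8)·(-3.8)) / 4 = 3.2/4 = 0.8
  S[B,B] = ((2.2)·(2.2) + (1.2)·(1.2) + (-1.8)·(-1.8) + (2.2)·(2.2) + (-3.8)·(-3.8)) / 4 = 28.8/4 = 7.2

S is symmetric (S[j,i] = S[i,j]). Assembling:

S = [[2.7, 0.8],
 [0.8, 7.2]]


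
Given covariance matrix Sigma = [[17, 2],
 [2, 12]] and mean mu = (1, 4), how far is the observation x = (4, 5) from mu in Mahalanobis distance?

Step 1 — centre the observation: (x - mu) = (3, 1).

Step 2 — invert Sigma. det(Sigma) = 17·12 - (2)² = 200.
  Sigma^{-1} = (1/det) · [[d, -b], [-b, a]] = [[0.06, -0.01],
 [-0.01, 0.085]].

Step 3 — form the quadratic (x - mu)^T · Sigma^{-1} · (x - mu):
  Sigma^{-1} · (x - mu) = (0.17, 0.055).
  (x - mu)^T · [Sigma^{-1} · (x - mu)] = (3)·(0.17) + (1)·(0.055) = 0.565.

Step 4 — take square root: d = √(0.565) ≈ 0.7517.

d(x, mu) = √(0.565) ≈ 0.7517


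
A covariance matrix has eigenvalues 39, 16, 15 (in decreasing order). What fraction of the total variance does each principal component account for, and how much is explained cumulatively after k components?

Step 1 — total variance = trace(Sigma) = Σ λ_i = 39 + 16 + 15 = 70.

Step 2 — fraction explained by component i = λ_i / Σ λ:
  PC1: 39/70 = 0.5571
  PC2: 16/70 = 0.2286
  PC3: 15/70 = 0.2143

Step 3 — cumulative fraction after k components = (λ_1 + ... + λ_k) / Σ λ:
  k = 1: 39/70 = 0.5571
  k = 2: (39 + 16)/70 = 55/70 = 0.7857
  k = 3: (39 + 16 + 15)/70 = 70/70 = 1

Summary (fraction, with percent):

explained: PC1 0.5571 (55.71%), PC2 0.2286 (22.86%), PC3 0.2143 (21.43%);  cumulative: 0.5571, 0.7857, 1


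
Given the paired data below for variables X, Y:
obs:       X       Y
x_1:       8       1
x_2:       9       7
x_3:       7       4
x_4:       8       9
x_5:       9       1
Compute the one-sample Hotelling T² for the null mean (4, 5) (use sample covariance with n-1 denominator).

Step 1 — sample mean vector:
  mean(X) = (8 + 9 + 7 + 8 + 9) / 5 = 41/5 = 8.2
  mean(Y) = (1 + 7 + 4 + 9 + 1) / 5 = 22/5 = 4.4
  x̄ = (8.2, 4.4),  deviation x̄ - mu_0 = (8.2, 4.4) - (4, 5) = (4.2, -0.6).

Step 2 — sample covariance matrix, S[i,j] = (1/(n-1)) · Σ_k (x_{k,i} - mean_i) · (x_{k,j} - mean_j), divisor n-1 = 4:
  S[X,X] = ((-0.2)·(-0.2) + (0.8)·(0.8) + (-1.2)·(-1.2) + (-0.2)·(-0.2) + (0.8)·(0.8)) / 4 = 2.8/4 = 0.7
  S[X,Y] = ((-0.2)·(-3.4) + (0.8)·(2.6) + (-1.2)·(-0.4) + (-0.2)·(4.6) + (0.8)·(-3.4)) / 4 = -0.4/4 = -0.1
  S[Y,Y] = ((-3.4)·(-3.4) + (2.6)·(2.6) + (-0.4)·(-0.4) + (4.6)·(4.6) + (-3.4)·(-3.4)) / 4 = 51.2/4 = 12.8
  S = [[0.7, -0.1],
 [-0.1, 12.8]].

Step 3 — invert S. det(S) = 0.7·12.8 - (-0.1)² = 8.95.
  S^{-1} = (1/det) · [[d, -b], [-b, a]] = [[1.4302, 0.0112],
 [0.0112, 0.0782]].

Step 4 — quadratic form (x̄ - mu_0)^T · S^{-1} · (x̄ - mu_0):
  S^{-1} · (x̄ - mu_0) = (6, 0),
  (x̄ - mu_0)^T · [...] = (4.2)·(6) + (-0.6)·(0) = 25.2.

Step 5 — scale by n: T² = 5 · 25.2 = 126.

T² ≈ 126


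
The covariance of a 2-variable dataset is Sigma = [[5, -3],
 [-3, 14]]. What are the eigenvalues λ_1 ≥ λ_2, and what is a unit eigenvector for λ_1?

Step 1 — characteristic polynomial of 2×2 Sigma:
  det(Sigma - λI) = λ² - trace · λ + det = 0.
  trace = 5 + 14 = 19, det = 5·14 - (-3)² = 61.
Step 2 — discriminant:
  Δ = trace² - 4·det = 361 - 244 = 117.
Step 3 — eigenvalues:
  λ = (trace ± √Δ)/2 = (19 ± 10.8167)/2,
  λ_1 = 14.9083,  λ_2 = 4.0917.

Step 4 — unit eigenvector for λ_1: solve (Sigma - λ_1 I)v = 0. First row:
  (5 - 14.9083)·v_x + (-3)·v_y = 0, i.e. (-9.9083)·v_x + (-3)·v_y = 0,
  so v ∝ (b, λ_1 - a) = (-3, 9.9083); multiply by -1 so the first entry is positive: u = (3, -9.9083).
  ||u|| = √((3)² + (-9.9083)²) = √(107.1749) ≈ 10.3525,
  v_1 = u/||u|| ≈ (0.2898, -0.9571) (||v_1|| = 1).

λ_1 = 14.9083,  λ_2 = 4.0917;  v_1 ≈ (0.2898, -0.9571)


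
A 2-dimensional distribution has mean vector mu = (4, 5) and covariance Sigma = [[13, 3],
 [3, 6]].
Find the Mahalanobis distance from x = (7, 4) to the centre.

Step 1 — centre the observation: (x - mu) = (3, -1).

Step 2 — invert Sigma. det(Sigma) = 13·6 - (3)² = 69.
  Sigma^{-1} = (1/det) · [[d, -b], [-b, a]] = [[0.087, -0.0435],
 [-0.0435, 0.1884]].

Step 3 — form the quadratic (x - mu)^T · Sigma^{-1} · (x - mu):
  Sigma^{-1} · (x - mu) = (0.3043, -0.3188).
  (x - mu)^T · [Sigma^{-1} · (x - mu)] = (3)·(0.3043) + (-1)·(-0.3188) = 1.2319.

Step 4 — take square root: d = √(1.2319) ≈ 1.1099.

d(x, mu) = √(1.2319) ≈ 1.1099


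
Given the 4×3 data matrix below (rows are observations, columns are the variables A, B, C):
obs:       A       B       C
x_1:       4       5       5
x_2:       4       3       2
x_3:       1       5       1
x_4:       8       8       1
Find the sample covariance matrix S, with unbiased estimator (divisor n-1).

Step 1 — column means:
  mean(A) = (4 + 4 + 1 + 8) / 4 = 17/4 = 4.25
  mean(B) = (5 + 3 + 5 + 8) / 4 = 21/4 = 5.25
  mean(C) = (5 + 2 + 1 + 1) / 4 = 9/4 = 2.25

Step 2 — sample covariance S[i,j] = (1/(n-1)) · Σ_k (x_{k,i} - mean_i) · (x_{k,j} - mean_j), with n-1 = 3.
  S[A,A] = ((-0.25)·(-0.25) + (-0.25)·(-0.25) + (-3.25)·(-3.25) + (3.75)·(3.75)) / 3 = 24.75/3 = 8.25
  S[A,B] = ((-0.25)·(-0.25) + (-0.25)·(-2.25) + (-3.25)·(-0.25) + (3.75)·(2.75)) / 3 = 11.75/3 = 3.9167
  S[A,C] = ((-0.25)·(2.75) + (-0.25)·(-0.25) + (-3.25)·(-1.25) + (3.75)·(-1.25)) / 3 = -1.25/3 = -0.4167
  S[B,B] = ((-0.25)·(-0.25) + (-2.25)·(-2.25) + (-0.25)·(-0.25) + (2.75)·(2.75)) / 3 = 12.75/3 = 4.25
  S[B,C] = ((-0.25)·(2.75) + (-2.25)·(-0.25) + (-0.25)·(-1.25) + (2.75)·(-1.25)) / 3 = -3.25/3 = -1.0833
  S[C,C] = ((2.75)·(2.75) + (-0.25)·(-0.25) + (-1.25)·(-1.25) + (-1.25)·(-1.25)) / 3 = 10.75/3 = 3.5833

S is symmetric (S[j,i] = S[i,j]). Assembling:

S = [[8.25, 3.9167, -0.4167],
 [3.9167, 4.25, -1.0833],
 [-0.4167, -1.0833, 3.5833]]
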